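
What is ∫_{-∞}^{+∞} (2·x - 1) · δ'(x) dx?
-2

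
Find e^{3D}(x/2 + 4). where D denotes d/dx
\frac{x}{2} + \frac{11}{2}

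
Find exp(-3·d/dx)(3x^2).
3 x^{2} - 18 x + 27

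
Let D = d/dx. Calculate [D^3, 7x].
21D^{2}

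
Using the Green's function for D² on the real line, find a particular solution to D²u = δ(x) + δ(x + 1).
\frac{|x|}{2} + \frac{|x + 1|}{2}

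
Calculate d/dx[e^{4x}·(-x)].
\left(- 4 x - 1\right) e^{4 x}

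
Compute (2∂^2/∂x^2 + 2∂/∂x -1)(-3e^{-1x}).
3 e^{- x}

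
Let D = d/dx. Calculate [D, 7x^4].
28 x^{3}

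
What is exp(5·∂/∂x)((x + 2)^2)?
x^{2} + 14 x + 49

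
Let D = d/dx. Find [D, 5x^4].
20 x^{3}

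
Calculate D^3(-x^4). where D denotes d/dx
- 24 x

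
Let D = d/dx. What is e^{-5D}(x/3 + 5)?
\frac{x}{3} + \frac{10}{3}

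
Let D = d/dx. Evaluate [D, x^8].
8 x^{7}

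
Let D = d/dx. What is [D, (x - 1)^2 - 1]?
2 x - 2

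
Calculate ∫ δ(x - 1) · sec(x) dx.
\sec{\left(1 \right)}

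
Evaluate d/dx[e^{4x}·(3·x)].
\left(12 x + 3\right) e^{4 x}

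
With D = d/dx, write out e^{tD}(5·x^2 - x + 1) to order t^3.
5 t^{2} + t \left(10 x - 1\right) + 5 x^{2} - x + 1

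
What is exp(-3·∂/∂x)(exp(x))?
e^{x - 3}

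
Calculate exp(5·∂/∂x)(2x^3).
2 x^{3} + 30 x^{2} + 150 x + 250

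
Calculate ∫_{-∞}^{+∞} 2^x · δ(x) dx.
1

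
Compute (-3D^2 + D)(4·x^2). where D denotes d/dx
8 x - 24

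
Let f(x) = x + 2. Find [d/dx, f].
1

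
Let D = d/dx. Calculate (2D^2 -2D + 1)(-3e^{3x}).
- 39 e^{3 x}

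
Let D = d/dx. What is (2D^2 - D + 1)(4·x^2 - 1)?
4 x^{2} - 8 x + 15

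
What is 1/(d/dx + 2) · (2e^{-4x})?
- e^{- 4 x}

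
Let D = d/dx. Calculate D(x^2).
2 x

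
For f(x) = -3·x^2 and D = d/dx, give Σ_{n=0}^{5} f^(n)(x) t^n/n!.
- 3 t^{2} - 6 t x - 3 x^{2}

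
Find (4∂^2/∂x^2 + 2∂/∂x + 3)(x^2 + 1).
3 x^{2} + 4 x + 11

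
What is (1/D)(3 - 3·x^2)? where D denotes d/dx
- x^{3} + 3 x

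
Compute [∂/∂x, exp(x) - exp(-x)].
2 \cosh{\left(x \right)}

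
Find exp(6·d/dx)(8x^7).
8 x^{7} + 336 x^{6} + 6048 x^{5} + 60480 x^{4} + 362880 x^{3} + 1306368 x^{2} + 2612736 x + 2239488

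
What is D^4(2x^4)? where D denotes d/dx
48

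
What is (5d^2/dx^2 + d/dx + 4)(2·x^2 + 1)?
8 x^{2} + 4 x + 24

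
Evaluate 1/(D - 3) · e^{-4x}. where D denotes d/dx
- \frac{e^{- 4 x}}{7}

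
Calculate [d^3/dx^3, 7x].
21\frac{d^{2}}{dx^{2}}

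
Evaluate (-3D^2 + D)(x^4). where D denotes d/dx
4 x^{2} \left(x - 9\right)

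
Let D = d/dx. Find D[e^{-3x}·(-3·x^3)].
9 x^{2} \left(x - 1\right) e^{- 3 x}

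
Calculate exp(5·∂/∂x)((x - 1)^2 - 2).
x^{2} + 8 x + 14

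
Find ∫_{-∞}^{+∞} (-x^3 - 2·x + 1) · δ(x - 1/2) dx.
- \frac{1}{8}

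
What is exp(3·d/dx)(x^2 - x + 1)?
x^{2} + 5 x + 7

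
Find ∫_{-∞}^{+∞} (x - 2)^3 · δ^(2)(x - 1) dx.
-6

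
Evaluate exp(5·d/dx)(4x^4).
4 x^{4} + 80 x^{3} + 600 x^{2} + 2000 x + 2500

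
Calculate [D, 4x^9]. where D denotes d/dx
36 x^{8}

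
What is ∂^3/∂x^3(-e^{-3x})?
27 e^{- 3 x}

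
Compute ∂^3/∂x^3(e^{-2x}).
- 8 e^{- 2 x}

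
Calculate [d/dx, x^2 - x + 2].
2 x - 1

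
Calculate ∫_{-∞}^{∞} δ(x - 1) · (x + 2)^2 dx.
9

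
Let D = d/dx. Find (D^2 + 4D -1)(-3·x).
3 x - 12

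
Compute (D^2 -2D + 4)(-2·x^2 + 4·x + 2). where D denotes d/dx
- 8 x^{2} + 24 x - 4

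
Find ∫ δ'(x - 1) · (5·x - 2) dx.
-5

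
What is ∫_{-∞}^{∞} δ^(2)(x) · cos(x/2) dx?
- \frac{1}{4}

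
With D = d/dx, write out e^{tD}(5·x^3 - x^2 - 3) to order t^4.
5 t^{3} + t^{2} \left(15 x - 1\right) + t x \left(15 x - 2\right) + 5 x^{3} - x^{2} - 3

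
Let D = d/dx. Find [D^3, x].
3D^{2}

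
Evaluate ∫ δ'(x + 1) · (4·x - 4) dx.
-4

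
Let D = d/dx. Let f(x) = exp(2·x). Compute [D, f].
2 e^{2 x}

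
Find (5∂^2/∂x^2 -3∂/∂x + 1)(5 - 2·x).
11 - 2 x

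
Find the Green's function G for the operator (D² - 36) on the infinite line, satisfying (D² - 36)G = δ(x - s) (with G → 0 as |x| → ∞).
-\frac{e^{-6|x-s|}}{12}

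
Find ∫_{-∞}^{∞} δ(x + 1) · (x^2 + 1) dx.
2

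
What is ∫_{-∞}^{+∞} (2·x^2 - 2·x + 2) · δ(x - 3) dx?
14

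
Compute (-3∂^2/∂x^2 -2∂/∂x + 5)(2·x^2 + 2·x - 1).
10 x^{2} + 2 x - 21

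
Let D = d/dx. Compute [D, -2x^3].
- 6 x^{2}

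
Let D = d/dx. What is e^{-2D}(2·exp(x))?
2 e^{x - 2}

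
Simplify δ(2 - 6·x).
\frac{\delta(x - 1/3)}{6}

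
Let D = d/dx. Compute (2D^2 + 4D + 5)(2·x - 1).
10 x + 3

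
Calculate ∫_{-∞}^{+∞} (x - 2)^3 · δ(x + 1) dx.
-27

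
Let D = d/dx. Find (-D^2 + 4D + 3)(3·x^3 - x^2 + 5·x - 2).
9 x^{3} + 33 x^{2} - 11 x + 16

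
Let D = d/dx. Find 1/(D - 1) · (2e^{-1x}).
- e^{- x}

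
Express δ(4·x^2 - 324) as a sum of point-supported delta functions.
\frac{\delta(x - 9) + \delta(x + 9)}{72}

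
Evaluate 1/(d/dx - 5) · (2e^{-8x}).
- \frac{2 e^{- 8 x}}{13}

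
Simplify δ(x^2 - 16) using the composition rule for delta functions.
\frac{\delta(x - 4) + \delta(x + 4)}{8}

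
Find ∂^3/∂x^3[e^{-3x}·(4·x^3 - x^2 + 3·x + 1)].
3 \left(- 36 x^{3} + 117 x^{2} - 117 x + 32\right) e^{- 3 x}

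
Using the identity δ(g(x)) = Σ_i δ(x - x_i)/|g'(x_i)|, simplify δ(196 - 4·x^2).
\frac{\delta(x - 7) + \delta(x + 7)}{56}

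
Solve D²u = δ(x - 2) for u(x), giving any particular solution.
\frac{|x - 2|}{2}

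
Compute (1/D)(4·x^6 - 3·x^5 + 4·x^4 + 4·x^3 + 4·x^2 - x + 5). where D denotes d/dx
\frac{4 x^{7}}{7} - \frac{x^{6}}{2} + \frac{4 x^{5}}{5} + x^{4} + \frac{4 x^{3}}{3} - \frac{x^{2}}{2} + 5 x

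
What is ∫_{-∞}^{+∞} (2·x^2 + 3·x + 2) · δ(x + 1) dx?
1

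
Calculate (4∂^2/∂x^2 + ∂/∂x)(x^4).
4 x^{2} \left(x + 12\right)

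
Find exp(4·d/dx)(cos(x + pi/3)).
\cos{\left(x + \frac{\pi}{3} + 4 \right)}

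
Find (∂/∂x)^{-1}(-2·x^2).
- \frac{2 x^{3}}{3}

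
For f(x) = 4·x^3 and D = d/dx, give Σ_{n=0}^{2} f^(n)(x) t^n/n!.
4 x \left(3 t^{2} + 3 t x + x^{2}\right)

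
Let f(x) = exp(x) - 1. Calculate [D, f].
e^{x}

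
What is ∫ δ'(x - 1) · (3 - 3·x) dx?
3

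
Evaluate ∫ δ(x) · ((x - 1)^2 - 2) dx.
-1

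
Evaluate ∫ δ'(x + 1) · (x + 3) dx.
-1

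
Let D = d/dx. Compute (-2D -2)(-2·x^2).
4 x \left(x + 2\right)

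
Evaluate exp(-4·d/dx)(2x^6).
2 x^{6} - 48 x^{5} + 480 x^{4} - 2560 x^{3} + 7680 x^{2} - 12288 x + 8192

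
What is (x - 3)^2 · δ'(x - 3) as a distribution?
0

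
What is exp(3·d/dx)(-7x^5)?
- 7 x^{5} - 105 x^{4} - 630 x^{3} - 1890 x^{2} - 2835 x - 1701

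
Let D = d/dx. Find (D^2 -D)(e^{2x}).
2 e^{2 x}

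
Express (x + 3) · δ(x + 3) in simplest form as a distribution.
0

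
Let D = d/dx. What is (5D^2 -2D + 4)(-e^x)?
- 7 e^{x}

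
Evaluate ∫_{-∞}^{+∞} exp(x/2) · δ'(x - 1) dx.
- \frac{e^{\frac{1}{2}}}{2}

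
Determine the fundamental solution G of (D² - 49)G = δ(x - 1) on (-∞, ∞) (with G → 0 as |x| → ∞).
-\frac{e^{-7|x - 1|}}{14}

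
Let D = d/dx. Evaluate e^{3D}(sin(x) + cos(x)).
\sqrt{2} \sin{\left(x + \frac{\pi}{4} + 3 \right)}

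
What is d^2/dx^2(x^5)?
20 x^{3}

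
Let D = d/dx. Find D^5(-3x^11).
- 166320 x^{6}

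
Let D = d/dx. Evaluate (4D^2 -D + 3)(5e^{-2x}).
105 e^{- 2 x}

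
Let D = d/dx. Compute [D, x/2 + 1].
\frac{1}{2}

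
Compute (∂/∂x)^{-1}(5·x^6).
\frac{5 x^{7}}{7}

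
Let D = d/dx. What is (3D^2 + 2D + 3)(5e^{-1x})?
20 e^{- x}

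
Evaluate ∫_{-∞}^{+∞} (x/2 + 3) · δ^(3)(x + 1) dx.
0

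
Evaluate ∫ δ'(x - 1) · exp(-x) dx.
e^{-1}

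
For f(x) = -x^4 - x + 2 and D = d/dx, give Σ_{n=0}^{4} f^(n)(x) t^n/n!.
- t^{4} - 4 t^{3} x - 6 t^{2} x^{2} - t \left(4 x^{3} + 1\right) - x^{4} - x + 2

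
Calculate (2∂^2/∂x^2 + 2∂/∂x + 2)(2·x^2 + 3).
4 x^{2} + 8 x + 14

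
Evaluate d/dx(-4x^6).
- 24 x^{5}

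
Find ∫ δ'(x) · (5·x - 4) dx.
-5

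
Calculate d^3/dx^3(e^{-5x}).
- 125 e^{- 5 x}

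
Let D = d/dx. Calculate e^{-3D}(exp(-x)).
e^{3 - x}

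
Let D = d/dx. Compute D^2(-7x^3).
- 42 x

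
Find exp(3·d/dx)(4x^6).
4 x^{6} + 72 x^{5} + 540 x^{4} + 2160 x^{3} + 4860 x^{2} + 5832 x + 2916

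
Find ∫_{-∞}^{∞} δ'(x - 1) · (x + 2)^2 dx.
-6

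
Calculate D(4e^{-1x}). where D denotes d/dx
- 4 e^{- x}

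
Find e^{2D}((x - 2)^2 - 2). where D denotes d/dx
x^{2} - 2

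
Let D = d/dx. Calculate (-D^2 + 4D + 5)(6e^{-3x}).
- 96 e^{- 3 x}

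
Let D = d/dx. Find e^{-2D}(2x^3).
2 x^{3} - 12 x^{2} + 24 x - 16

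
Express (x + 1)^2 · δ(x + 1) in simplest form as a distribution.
0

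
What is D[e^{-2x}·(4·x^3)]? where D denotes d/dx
x^{2} \left(12 - 8 x\right) e^{- 2 x}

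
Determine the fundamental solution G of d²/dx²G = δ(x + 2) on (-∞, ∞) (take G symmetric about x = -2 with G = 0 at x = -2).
\frac{|x + 2|}{2}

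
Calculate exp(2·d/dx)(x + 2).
x + 4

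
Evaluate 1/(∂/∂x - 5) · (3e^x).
- \frac{3 e^{x}}{4}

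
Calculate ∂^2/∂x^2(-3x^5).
- 60 x^{3}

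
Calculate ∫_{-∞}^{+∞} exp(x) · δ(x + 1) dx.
e^{-1}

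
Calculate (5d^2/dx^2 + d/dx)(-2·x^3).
6 x \left(- x - 10\right)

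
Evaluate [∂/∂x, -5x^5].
- 25 x^{4}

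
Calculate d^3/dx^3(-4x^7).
- 840 x^{4}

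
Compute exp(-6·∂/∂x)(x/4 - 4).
\frac{x}{4} - \frac{11}{2}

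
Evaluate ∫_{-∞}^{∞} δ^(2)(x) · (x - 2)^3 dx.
-12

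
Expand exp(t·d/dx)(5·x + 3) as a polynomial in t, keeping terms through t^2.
5 t + 5 x + 3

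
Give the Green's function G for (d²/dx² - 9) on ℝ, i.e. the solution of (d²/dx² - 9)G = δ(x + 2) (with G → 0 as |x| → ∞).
-\frac{e^{-3|x + 2|}}{6}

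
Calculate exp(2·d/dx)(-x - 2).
- x - 4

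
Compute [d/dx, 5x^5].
25 x^{4}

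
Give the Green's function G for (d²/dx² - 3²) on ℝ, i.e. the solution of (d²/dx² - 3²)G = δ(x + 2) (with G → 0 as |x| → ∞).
-\frac{e^{-3|x + 2|}}{6}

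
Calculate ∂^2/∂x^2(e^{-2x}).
4 e^{- 2 x}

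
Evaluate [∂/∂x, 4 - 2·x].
-2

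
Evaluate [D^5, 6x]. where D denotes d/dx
30D^{4}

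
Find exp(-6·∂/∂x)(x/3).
\frac{x}{3} - 2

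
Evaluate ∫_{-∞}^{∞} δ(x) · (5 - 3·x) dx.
5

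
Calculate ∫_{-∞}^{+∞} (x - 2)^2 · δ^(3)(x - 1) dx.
0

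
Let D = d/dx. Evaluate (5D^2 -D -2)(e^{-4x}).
82 e^{- 4 x}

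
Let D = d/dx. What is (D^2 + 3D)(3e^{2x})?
30 e^{2 x}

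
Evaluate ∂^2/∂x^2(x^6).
30 x^{4}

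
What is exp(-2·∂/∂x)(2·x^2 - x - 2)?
2 x^{2} - 9 x + 8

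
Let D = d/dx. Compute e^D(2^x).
2^{x + 1}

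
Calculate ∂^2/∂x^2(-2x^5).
- 40 x^{3}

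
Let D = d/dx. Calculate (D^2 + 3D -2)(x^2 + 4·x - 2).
- 2 x^{2} - 2 x + 18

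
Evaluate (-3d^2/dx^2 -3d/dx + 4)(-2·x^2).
- 8 x^{2} + 12 x + 12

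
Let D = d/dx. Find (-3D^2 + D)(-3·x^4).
12 x^{2} \left(9 - x\right)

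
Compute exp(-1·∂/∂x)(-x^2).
- x^{2} + 2 x - 1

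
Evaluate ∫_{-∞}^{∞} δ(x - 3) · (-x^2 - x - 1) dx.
-13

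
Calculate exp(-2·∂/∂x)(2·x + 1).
2 x - 3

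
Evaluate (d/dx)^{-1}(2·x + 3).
x^{2} + 3 x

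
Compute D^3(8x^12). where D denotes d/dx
10560 x^{9}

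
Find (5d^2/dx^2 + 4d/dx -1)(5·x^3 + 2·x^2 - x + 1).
- 5 x^{3} + 58 x^{2} + 167 x + 15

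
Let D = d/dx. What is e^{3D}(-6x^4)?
- 6 x^{4} - 72 x^{3} - 324 x^{2} - 648 x - 486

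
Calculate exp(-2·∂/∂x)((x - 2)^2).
x^{2} - 8 x + 16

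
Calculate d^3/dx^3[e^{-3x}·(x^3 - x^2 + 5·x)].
3 \left(- 9 x^{3} + 36 x^{2} - 81 x + 53\right) e^{- 3 x}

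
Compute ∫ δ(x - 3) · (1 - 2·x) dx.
-5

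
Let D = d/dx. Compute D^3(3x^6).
360 x^{3}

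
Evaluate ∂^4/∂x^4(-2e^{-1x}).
- 2 e^{- x}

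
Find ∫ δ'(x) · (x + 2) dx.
-1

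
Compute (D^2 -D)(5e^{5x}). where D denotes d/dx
100 e^{5 x}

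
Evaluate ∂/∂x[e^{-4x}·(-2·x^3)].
x^{2} \left(8 x - 6\right) e^{- 4 x}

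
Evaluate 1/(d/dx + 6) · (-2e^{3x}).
- \frac{2 e^{3 x}}{9}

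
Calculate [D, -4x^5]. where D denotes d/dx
- 20 x^{4}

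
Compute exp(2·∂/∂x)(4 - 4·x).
- 4 x - 4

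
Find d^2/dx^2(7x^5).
140 x^{3}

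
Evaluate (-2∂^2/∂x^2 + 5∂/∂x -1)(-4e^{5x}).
104 e^{5 x}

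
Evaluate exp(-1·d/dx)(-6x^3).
- 6 x^{3} + 18 x^{2} - 18 x + 6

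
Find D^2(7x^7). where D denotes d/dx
294 x^{5}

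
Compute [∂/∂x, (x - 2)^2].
2 x - 4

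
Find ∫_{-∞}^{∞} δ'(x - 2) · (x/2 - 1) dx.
- \frac{1}{2}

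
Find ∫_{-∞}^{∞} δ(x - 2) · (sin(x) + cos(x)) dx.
\cos{\left(2 \right)} + \sin{\left(2 \right)}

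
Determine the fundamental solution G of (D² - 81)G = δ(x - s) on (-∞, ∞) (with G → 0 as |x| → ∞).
-\frac{e^{-9|x-s|}}{18}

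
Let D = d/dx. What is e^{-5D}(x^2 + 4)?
x^{2} - 10 x + 29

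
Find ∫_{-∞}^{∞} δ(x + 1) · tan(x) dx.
- \tan{\left(1 \right)}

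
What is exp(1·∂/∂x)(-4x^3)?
- 4 x^{3} - 12 x^{2} - 12 x - 4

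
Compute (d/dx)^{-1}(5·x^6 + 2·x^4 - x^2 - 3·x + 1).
\frac{5 x^{7}}{7} + \frac{2 x^{5}}{5} - \frac{x^{3}}{3} - \frac{3 x^{2}}{2} + x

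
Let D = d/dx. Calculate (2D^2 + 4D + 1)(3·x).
3 x + 12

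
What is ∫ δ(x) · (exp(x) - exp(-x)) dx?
0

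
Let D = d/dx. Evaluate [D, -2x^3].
- 6 x^{2}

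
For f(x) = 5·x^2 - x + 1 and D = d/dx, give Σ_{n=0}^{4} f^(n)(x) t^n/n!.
5 t^{2} + t \left(10 x - 1\right) + 5 x^{2} - x + 1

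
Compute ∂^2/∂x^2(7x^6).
210 x^{4}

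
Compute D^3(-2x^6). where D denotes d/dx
- 240 x^{3}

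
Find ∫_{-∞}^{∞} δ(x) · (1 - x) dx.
1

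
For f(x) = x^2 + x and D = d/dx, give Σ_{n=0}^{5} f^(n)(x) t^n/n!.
t^{2} + t \left(2 x + 1\right) + x^{2} + x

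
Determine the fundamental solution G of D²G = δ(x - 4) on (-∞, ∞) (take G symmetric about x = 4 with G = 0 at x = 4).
\frac{|x - 4|}{2}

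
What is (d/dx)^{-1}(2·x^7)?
\frac{x^{8}}{4}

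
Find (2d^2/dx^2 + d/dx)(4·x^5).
20 x^{3} \left(x + 8\right)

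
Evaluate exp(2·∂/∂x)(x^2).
x^{2} + 4 x + 4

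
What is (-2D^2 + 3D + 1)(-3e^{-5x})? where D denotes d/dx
192 e^{- 5 x}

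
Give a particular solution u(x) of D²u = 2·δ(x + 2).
|x + 2|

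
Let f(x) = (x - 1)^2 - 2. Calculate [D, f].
2 x - 2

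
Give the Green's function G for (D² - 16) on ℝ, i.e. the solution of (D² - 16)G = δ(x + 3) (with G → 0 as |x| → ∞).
-\frac{e^{-4|x + 3|}}{8}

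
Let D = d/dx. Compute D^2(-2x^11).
- 220 x^{9}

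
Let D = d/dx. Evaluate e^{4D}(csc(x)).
\csc{\left(x + 4 \right)}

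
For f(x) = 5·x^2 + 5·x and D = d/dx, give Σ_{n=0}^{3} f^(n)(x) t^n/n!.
5 t^{2} + 5 t \left(2 x + 1\right) + 5 x^{2} + 5 x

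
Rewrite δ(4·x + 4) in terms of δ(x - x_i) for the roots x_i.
\frac{\delta(x + 1)}{4}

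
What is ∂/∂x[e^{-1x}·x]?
\left(1 - x\right) e^{- x}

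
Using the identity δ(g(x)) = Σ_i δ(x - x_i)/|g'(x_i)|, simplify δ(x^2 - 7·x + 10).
\frac{\delta(x - 5) + \delta(x - 2)}{3}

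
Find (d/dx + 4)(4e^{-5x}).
- 4 e^{- 5 x}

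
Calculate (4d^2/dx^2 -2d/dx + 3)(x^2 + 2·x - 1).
3 x^{2} + 2 x + 1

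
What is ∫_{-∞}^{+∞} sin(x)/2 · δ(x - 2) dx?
\frac{\sin{\left(2 \right)}}{2}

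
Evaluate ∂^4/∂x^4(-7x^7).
- 5880 x^{3}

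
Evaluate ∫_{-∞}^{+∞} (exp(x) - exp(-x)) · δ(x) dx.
0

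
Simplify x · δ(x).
0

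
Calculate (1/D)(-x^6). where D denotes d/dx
- \frac{x^{7}}{7}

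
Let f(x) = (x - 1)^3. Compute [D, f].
3 \left(x - 1\right)^{2}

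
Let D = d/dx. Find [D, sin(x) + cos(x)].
- \sin{\left(x \right)} + \cos{\left(x \right)}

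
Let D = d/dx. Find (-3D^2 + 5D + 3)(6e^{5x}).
- 282 e^{5 x}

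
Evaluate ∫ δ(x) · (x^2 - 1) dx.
-1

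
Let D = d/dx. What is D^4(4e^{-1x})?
4 e^{- x}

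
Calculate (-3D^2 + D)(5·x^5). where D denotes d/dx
25 x^{3} \left(x - 12\right)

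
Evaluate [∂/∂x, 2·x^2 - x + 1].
4 x - 1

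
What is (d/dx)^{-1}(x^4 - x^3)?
\frac{x^{5}}{5} - \frac{x^{4}}{4}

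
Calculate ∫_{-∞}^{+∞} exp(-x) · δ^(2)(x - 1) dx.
e^{-1}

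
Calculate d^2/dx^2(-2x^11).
- 220 x^{9}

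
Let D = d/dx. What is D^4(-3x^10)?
- 15120 x^{6}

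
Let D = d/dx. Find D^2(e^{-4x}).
16 e^{- 4 x}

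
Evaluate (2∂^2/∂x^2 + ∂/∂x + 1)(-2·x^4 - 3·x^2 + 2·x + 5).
- 2 x^{4} - 8 x^{3} - 51 x^{2} - 4 x - 5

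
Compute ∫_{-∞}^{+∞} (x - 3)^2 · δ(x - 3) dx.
0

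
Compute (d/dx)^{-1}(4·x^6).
\frac{4 x^{7}}{7}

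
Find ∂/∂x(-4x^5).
- 20 x^{4}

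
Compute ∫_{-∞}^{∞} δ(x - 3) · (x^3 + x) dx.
30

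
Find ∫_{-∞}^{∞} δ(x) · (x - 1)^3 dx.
-1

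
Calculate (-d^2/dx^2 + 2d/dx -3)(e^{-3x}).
- 18 e^{- 3 x}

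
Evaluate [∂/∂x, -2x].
-2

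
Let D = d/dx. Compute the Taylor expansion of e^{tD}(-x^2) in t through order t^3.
- t^{2} - 2 t x - x^{2}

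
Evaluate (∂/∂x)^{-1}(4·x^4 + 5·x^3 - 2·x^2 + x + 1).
\frac{4 x^{5}}{5} + \frac{5 x^{4}}{4} - \frac{2 x^{3}}{3} + \frac{x^{2}}{2} + x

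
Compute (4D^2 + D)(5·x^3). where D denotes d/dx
15 x \left(x + 8\right)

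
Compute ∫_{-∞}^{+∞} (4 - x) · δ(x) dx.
4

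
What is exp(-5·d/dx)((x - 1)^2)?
x^{2} - 12 x + 36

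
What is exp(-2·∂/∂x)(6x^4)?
6 x^{4} - 48 x^{3} + 144 x^{2} - 192 x + 96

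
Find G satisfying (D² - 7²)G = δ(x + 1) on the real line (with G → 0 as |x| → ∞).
-\frac{e^{-7|x + 1|}}{14}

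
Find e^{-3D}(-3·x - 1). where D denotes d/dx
8 - 3 x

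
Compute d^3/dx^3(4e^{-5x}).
- 500 e^{- 5 x}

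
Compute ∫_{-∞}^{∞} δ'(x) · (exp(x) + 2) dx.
-1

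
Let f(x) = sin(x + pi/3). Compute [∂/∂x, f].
\cos{\left(x + \frac{\pi}{3} \right)}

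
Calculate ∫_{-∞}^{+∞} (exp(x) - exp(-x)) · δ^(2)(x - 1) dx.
2 \sinh{\left(1 \right)}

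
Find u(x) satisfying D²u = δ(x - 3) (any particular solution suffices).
\frac{|x - 3|}{2}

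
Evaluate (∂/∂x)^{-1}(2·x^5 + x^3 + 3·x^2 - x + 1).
\frac{x^{6}}{3} + \frac{x^{4}}{4} + x^{3} - \frac{x^{2}}{2} + x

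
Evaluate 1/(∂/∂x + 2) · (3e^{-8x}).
- \frac{e^{- 8 x}}{2}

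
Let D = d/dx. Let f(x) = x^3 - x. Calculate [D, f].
3 x^{2} - 1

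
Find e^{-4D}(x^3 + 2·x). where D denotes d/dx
x^{3} - 12 x^{2} + 50 x - 72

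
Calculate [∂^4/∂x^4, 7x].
28\frac{d^{3}}{dx^{3}}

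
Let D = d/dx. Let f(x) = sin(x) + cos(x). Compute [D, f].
- \sin{\left(x \right)} + \cos{\left(x \right)}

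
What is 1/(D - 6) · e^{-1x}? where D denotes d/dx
- \frac{e^{- x}}{7}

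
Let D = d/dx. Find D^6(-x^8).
- 20160 x^{2}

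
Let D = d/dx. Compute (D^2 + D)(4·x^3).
12 x \left(x + 2\right)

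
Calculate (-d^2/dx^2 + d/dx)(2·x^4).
8 x^{2} \left(x - 3\right)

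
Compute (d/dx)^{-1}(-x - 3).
- \frac{x^{2}}{2} - 3 x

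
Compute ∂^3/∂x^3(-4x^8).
- 1344 x^{5}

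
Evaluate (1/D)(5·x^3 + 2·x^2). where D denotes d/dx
\frac{5 x^{4}}{4} + \frac{2 x^{3}}{3}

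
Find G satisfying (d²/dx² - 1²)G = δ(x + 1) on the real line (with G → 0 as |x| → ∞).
-\frac{e^{-|x + 1|}}{2}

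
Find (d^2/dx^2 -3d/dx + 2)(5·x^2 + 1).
10 x^{2} - 30 x + 12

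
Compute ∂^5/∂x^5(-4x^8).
- 26880 x^{3}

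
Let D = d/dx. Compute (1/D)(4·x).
2 x^{2}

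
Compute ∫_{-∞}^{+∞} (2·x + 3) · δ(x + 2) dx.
-1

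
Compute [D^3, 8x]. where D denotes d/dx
24D^{2}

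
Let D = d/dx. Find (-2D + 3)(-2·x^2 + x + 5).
- 6 x^{2} + 11 x + 13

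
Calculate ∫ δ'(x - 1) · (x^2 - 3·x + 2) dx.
1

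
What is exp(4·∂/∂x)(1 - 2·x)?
- 2 x - 7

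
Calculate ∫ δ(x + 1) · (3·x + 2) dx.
-1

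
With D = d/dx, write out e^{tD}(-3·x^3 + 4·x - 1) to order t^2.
- 9 t^{2} x - t \left(9 x^{2} - 4\right) - 3 x^{3} + 4 x - 1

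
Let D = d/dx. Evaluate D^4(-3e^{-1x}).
- 3 e^{- x}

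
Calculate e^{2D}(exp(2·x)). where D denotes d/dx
e^{2 x + 4}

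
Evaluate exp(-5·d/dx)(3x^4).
3 x^{4} - 60 x^{3} + 450 x^{2} - 1500 x + 1875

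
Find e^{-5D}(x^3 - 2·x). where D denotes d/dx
x^{3} - 15 x^{2} + 73 x - 115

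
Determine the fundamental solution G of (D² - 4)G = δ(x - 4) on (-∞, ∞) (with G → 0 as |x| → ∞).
-\frac{e^{-2|x - 4|}}{4}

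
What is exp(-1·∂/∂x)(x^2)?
x^{2} - 2 x + 1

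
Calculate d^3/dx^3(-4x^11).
- 3960 x^{8}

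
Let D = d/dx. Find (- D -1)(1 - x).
x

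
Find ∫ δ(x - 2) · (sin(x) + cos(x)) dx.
\cos{\left(2 \right)} + \sin{\left(2 \right)}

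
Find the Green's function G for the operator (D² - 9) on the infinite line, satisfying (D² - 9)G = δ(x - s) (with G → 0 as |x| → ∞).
-\frac{e^{-3|x-s|}}{6}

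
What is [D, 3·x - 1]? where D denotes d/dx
3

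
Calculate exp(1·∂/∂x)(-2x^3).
- 2 x^{3} - 6 x^{2} - 6 x - 2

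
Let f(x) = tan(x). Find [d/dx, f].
\frac{1}{\cos^{2}{\left(x \right)}}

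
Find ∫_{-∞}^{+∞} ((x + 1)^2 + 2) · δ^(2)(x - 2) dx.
2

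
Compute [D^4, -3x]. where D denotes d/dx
-12D^{3}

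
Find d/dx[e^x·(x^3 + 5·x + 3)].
\left(x^{3} + 3 x^{2} + 5 x + 8\right) e^{x}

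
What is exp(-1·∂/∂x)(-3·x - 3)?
- 3 x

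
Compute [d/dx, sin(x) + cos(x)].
- \sin{\left(x \right)} + \cos{\left(x \right)}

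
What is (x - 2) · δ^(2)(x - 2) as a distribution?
-2\delta'(x - 2)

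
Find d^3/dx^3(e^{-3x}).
- 27 e^{- 3 x}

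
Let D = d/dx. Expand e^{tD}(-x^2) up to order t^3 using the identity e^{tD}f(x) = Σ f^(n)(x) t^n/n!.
- t^{2} - 2 t x - x^{2}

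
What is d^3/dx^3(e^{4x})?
64 e^{4 x}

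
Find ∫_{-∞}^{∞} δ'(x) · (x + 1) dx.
-1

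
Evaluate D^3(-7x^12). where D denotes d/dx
- 9240 x^{9}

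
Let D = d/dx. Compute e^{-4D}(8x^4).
8 x^{4} - 128 x^{3} + 768 x^{2} - 2048 x + 2048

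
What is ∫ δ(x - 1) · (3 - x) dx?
2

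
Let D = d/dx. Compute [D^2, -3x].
-6D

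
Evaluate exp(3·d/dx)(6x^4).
6 x^{4} + 72 x^{3} + 324 x^{2} + 648 x + 486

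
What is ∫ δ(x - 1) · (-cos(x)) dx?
- \cos{\left(1 \right)}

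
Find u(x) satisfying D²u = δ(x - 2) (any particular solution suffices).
\frac{|x - 2|}{2}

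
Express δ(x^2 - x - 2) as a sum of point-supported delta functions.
\frac{\delta(x - 2) + \delta(x + 1)}{3}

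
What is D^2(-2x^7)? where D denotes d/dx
- 84 x^{5}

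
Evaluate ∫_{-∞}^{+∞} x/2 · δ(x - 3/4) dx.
\frac{3}{8}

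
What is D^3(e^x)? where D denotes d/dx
e^{x}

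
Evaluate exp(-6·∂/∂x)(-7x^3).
- 7 x^{3} + 126 x^{2} - 756 x + 1512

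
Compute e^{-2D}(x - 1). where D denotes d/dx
x - 3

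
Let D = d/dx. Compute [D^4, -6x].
-24D^{3}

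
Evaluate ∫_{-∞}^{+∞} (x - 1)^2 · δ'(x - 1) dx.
0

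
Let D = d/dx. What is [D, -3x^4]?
- 12 x^{3}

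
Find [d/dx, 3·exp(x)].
3 e^{x}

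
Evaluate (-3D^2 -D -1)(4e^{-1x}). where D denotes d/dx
- 12 e^{- x}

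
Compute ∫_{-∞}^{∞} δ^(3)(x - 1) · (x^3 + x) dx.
-6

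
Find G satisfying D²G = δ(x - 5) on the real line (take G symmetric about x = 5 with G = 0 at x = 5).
\frac{|x - 5|}{2}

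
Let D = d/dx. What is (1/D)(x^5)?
\frac{x^{6}}{6}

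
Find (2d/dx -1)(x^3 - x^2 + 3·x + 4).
- x^{3} + 7 x^{2} - 7 x + 2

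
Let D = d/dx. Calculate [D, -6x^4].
- 24 x^{3}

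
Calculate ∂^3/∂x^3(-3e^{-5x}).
375 e^{- 5 x}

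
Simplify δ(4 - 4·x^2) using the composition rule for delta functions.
\frac{\delta(x - 1) + \delta(x + 1)}{8}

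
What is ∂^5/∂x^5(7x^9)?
105840 x^{4}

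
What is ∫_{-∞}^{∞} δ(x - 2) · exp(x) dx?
e^{2}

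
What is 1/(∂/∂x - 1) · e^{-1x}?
- \frac{e^{- x}}{2}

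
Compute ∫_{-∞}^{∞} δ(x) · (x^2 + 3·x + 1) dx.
1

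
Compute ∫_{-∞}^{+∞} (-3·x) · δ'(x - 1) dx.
3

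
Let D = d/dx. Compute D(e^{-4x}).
- 4 e^{- 4 x}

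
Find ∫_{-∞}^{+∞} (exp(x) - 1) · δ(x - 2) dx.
-1 + e^{2}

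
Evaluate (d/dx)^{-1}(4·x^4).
\frac{4 x^{5}}{5}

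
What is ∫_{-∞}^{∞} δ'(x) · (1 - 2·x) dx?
2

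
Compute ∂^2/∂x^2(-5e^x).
- 5 e^{x}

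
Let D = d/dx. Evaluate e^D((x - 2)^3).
x^{3} - 3 x^{2} + 3 x - 1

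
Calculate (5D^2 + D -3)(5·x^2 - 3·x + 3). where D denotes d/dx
- 15 x^{2} + 19 x + 38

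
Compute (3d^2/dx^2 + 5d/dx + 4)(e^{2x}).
26 e^{2 x}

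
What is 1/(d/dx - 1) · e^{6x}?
\frac{e^{6 x}}{5}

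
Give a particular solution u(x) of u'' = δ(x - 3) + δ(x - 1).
\frac{|x - 3|}{2} + \frac{|x - 1|}{2}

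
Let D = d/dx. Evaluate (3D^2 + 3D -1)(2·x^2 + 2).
- 2 x^{2} + 12 x + 10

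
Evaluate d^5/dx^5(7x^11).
388080 x^{6}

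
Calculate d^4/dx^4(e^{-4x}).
256 e^{- 4 x}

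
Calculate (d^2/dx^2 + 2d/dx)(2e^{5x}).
70 e^{5 x}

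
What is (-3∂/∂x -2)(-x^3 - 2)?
2 x^{3} + 9 x^{2} + 4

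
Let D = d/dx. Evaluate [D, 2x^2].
4 x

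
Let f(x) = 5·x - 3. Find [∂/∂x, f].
5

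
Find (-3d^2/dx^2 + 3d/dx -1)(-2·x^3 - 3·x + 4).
2 x^{3} - 18 x^{2} + 39 x - 13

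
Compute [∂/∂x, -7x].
-7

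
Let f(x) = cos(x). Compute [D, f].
- \sin{\left(x \right)}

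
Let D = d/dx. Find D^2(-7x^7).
- 294 x^{5}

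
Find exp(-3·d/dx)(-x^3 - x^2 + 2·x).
- x^{3} + 8 x^{2} - 19 x + 12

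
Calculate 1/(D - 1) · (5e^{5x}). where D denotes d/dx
\frac{5 e^{5 x}}{4}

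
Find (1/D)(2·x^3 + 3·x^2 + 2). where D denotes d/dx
\frac{x^{4}}{2} + x^{3} + 2 x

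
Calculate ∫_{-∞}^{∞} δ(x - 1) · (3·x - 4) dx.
-1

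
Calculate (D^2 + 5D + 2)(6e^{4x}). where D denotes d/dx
228 e^{4 x}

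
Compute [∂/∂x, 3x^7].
21 x^{6}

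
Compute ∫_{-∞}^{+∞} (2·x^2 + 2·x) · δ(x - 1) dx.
4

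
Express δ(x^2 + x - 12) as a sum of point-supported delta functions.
\frac{\delta(x - 3) + \delta(x + 4)}{7}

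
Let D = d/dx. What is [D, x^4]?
4 x^{3}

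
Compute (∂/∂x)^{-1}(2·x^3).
\frac{x^{4}}{2}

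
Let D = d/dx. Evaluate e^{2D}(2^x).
2^{x + 2}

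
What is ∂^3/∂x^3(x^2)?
0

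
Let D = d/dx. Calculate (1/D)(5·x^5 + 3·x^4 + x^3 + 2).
\frac{5 x^{6}}{6} + \frac{3 x^{5}}{5} + \frac{x^{4}}{4} + 2 x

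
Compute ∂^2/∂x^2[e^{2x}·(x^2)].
\left(4 x^{2} + 8 x + 2\right) e^{2 x}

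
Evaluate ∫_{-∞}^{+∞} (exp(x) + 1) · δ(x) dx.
2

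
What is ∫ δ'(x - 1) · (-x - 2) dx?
1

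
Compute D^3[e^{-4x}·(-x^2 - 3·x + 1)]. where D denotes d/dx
8 \left(8 x^{2} + 12 x - 23\right) e^{- 4 x}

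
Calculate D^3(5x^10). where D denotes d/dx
3600 x^{7}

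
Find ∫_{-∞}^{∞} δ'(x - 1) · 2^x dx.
- \log{\left(4 \right)}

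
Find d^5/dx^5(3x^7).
7560 x^{2}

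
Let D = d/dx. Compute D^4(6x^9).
18144 x^{5}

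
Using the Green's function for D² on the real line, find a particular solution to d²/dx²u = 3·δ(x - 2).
\frac{3|x - 2|}{2}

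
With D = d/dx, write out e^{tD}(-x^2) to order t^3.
- t^{2} - 2 t x - x^{2}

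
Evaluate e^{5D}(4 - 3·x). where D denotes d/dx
- 3 x - 11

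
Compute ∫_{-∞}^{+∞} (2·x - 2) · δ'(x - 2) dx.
-2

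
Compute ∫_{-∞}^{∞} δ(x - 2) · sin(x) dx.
\sin{\left(2 \right)}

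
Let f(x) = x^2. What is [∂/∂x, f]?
2 x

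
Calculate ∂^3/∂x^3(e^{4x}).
64 e^{4 x}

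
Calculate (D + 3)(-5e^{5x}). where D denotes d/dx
- 40 e^{5 x}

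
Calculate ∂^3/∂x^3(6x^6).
720 x^{3}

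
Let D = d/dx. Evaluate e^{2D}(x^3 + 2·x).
x^{3} + 6 x^{2} + 14 x + 12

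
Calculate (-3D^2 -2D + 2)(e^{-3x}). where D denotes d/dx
- 19 e^{- 3 x}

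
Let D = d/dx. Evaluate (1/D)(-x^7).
- \frac{x^{8}}{8}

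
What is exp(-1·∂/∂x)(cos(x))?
\cos{\left(x - 1 \right)}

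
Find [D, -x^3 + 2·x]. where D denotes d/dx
2 - 3 x^{2}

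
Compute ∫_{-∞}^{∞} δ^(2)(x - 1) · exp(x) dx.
e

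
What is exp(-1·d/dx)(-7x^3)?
- 7 x^{3} + 21 x^{2} - 21 x + 7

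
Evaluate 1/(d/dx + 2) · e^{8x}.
\frac{e^{8 x}}{10}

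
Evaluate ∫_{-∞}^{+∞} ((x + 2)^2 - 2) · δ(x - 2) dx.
14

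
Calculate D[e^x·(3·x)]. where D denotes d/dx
3 \left(x + 1\right) e^{x}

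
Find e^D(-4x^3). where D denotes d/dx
- 4 x^{3} - 12 x^{2} - 12 x - 4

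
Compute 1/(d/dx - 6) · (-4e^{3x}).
\frac{4 e^{3 x}}{3}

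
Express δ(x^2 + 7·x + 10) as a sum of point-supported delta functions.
\frac{\delta(x + 2) + \delta(x + 5)}{3}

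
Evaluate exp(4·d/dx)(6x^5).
6 x^{5} + 120 x^{4} + 960 x^{3} + 3840 x^{2} + 7680 x + 6144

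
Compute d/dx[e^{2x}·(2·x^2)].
4 x \left(x + 1\right) e^{2 x}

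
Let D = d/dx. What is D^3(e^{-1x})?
- e^{- x}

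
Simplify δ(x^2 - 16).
\frac{\delta(x - 4) + \delta(x + 4)}{8}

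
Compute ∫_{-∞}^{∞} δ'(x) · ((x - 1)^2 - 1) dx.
2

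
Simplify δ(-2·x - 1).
\frac{\delta(x + 1/2)}{2}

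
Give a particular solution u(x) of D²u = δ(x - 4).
\frac{|x - 4|}{2}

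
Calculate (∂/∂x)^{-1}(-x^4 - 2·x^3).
- \frac{x^{5}}{5} - \frac{x^{4}}{2}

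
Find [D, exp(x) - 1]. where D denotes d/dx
e^{x}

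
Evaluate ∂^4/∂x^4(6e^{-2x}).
96 e^{- 2 x}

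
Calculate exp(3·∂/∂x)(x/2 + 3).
\frac{x}{2} + \frac{9}{2}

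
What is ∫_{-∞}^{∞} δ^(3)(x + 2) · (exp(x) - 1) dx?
- \frac{1}{e^{2}}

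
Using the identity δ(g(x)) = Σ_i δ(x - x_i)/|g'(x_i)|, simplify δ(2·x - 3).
\frac{\delta(x - 3/2)}{2}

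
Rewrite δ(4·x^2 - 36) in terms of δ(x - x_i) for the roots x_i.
\frac{\delta(x - 3) + \delta(x + 3)}{24}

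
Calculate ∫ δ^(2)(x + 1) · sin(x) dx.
\sin{\left(1 \right)}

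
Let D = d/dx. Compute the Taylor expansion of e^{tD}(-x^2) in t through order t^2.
- t^{2} - 2 t x - x^{2}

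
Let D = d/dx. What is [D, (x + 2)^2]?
2 x + 4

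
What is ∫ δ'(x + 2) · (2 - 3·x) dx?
3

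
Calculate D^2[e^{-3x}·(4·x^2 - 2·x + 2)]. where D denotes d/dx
2 \left(18 x^{2} - 33 x + 19\right) e^{- 3 x}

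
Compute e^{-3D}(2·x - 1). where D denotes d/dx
2 x - 7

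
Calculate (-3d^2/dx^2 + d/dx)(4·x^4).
16 x^{2} \left(x - 9\right)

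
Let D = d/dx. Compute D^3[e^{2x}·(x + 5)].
\left(8 x + 52\right) e^{2 x}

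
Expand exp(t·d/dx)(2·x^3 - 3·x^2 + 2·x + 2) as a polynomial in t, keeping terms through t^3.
2 t^{3} + t^{2} \left(6 x - 3\right) + 2 t \left(3 x^{2} - 3 x + 1\right) + 2 x^{3} - 3 x^{2} + 2 x + 2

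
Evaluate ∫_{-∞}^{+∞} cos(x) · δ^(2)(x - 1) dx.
- \cos{\left(1 \right)}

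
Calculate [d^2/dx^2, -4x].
-8\frac{d}{dx}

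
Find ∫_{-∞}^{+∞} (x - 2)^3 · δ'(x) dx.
-12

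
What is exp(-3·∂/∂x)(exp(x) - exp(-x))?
- e^{3 - x} + e^{x - 3}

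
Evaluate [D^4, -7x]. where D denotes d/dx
-28D^{3}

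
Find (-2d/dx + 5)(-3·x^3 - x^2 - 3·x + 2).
- 15 x^{3} + 13 x^{2} - 11 x + 16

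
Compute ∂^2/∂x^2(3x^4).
36 x^{2}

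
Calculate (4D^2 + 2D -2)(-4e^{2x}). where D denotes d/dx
- 72 e^{2 x}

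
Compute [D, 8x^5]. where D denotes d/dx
40 x^{4}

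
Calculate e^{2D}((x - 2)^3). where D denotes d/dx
x^{3}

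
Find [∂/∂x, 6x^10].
60 x^{9}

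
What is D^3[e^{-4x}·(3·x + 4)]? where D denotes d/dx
16 \left(- 12 x - 7\right) e^{- 4 x}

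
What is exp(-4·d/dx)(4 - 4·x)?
20 - 4 x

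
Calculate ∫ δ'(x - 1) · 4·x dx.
-4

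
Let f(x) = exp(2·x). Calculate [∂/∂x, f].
2 e^{2 x}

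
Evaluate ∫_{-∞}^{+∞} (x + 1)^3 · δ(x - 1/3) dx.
\frac{64}{27}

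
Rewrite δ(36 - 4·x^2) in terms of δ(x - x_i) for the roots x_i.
\frac{\delta(x - 3) + \delta(x + 3)}{24}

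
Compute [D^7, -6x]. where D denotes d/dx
-42D^{6}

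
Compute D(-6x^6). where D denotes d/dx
- 36 x^{5}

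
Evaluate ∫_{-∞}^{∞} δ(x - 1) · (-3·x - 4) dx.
-7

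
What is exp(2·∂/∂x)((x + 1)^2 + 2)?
x^{2} + 6 x + 11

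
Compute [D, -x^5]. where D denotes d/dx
- 5 x^{4}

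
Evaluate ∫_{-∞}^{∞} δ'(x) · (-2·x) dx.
2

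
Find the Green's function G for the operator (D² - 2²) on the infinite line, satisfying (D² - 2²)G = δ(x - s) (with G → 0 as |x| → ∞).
-\frac{e^{-2|x-s|}}{4}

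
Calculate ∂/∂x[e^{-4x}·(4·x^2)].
8 x \left(1 - 2 x\right) e^{- 4 x}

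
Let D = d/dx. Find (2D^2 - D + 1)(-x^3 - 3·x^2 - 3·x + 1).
- x^{3} - 9 x - 8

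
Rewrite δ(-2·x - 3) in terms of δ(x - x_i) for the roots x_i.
\frac{\delta(x + 3/2)}{2}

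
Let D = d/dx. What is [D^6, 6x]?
36D^{5}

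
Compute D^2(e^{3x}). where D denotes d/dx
9 e^{3 x}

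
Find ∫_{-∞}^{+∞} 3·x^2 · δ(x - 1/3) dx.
\frac{1}{3}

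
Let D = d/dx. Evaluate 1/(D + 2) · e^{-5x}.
- \frac{e^{- 5 x}}{3}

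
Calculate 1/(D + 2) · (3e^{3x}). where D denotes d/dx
\frac{3 e^{3 x}}{5}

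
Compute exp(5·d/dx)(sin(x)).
\sin{\left(x + 5 \right)}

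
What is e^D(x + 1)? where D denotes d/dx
x + 2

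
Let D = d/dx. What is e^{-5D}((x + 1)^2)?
x^{2} - 8 x + 16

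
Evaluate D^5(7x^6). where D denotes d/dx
5040 x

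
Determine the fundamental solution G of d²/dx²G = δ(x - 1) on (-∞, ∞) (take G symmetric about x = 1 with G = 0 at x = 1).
\frac{|x - 1|}{2}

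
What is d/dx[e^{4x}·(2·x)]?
\left(8 x + 2\right) e^{4 x}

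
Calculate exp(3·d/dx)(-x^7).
- x^{7} - 21 x^{6} - 189 x^{5} - 945 x^{4} - 2835 x^{3} - 5103 x^{2} - 5103 x - 2187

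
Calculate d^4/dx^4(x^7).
840 x^{3}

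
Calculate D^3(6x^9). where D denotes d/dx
3024 x^{6}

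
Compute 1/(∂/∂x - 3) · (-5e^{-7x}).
\frac{e^{- 7 x}}{2}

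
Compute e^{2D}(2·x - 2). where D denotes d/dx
2 x + 2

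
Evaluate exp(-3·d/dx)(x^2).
x^{2} - 6 x + 9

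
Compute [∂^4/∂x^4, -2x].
-8\frac{d^{3}}{dx^{3}}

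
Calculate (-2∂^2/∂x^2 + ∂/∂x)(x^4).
4 x^{2} \left(x - 6\right)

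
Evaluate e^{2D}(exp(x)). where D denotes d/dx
e^{x + 2}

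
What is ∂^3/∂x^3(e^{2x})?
8 e^{2 x}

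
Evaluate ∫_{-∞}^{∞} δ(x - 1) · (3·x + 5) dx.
8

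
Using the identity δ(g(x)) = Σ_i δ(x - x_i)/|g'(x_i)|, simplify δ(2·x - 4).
\frac{\delta(x - 2)}{2}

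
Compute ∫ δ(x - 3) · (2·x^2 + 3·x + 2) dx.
29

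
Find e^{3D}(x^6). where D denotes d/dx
x^{6} + 18 x^{5} + 135 x^{4} + 540 x^{3} + 1215 x^{2} + 1458 x + 729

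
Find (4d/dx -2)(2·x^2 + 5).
- 4 x^{2} + 16 x - 10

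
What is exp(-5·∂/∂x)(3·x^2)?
3 x^{2} - 30 x + 75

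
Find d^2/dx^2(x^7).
42 x^{5}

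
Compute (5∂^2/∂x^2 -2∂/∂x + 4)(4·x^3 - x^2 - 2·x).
16 x^{3} - 28 x^{2} + 116 x - 6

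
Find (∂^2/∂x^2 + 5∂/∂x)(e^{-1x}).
- 4 e^{- x}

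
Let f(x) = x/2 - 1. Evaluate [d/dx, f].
\frac{1}{2}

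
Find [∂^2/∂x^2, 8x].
16\frac{d}{dx}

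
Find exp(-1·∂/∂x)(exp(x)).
e^{x - 1}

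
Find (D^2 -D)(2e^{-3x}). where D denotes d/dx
24 e^{- 3 x}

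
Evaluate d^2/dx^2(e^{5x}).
25 e^{5 x}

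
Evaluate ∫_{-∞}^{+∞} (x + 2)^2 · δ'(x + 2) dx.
0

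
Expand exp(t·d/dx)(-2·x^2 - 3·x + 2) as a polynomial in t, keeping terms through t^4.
- 2 t^{2} - t \left(4 x + 3\right) - 2 x^{2} - 3 x + 2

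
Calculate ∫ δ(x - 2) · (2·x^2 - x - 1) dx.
5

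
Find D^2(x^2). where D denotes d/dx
2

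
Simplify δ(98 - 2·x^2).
\frac{\delta(x - 7) + \delta(x + 7)}{28}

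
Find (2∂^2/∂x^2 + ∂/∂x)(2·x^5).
10 x^{3} \left(x + 8\right)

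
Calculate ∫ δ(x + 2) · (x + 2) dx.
0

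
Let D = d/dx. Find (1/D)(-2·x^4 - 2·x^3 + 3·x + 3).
- \frac{2 x^{5}}{5} - \frac{x^{4}}{2} + \frac{3 x^{2}}{2} + 3 x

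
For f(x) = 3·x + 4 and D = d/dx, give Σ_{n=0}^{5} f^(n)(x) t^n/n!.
3 t + 3 x + 4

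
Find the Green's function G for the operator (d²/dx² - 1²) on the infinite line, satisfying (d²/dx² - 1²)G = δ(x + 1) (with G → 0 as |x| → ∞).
-\frac{e^{-|x + 1|}}{2}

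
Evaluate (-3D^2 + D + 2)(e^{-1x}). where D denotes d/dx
- 2 e^{- x}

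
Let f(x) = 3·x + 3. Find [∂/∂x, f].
3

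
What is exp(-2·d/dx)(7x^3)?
7 x^{3} - 42 x^{2} + 84 x - 56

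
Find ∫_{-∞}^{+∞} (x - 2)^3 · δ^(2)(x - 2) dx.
0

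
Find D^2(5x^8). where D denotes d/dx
280 x^{6}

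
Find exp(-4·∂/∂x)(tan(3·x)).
\tan{\left(3 x - 12 \right)}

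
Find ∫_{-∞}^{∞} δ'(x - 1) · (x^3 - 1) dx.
-3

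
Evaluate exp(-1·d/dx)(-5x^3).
- 5 x^{3} + 15 x^{2} - 15 x + 5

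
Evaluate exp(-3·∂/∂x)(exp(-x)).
e^{3 - x}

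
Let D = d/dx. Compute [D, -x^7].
- 7 x^{6}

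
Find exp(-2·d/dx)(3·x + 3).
3 x - 3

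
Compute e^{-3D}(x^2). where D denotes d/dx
x^{2} - 6 x + 9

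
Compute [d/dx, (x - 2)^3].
3 \left(x - 2\right)^{2}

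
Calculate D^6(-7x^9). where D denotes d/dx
- 423360 x^{3}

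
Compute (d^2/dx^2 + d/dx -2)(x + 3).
- 2 x - 5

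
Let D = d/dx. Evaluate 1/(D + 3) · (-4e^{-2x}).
- 4 e^{- 2 x}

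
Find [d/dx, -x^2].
- 2 x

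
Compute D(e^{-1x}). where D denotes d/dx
- e^{- x}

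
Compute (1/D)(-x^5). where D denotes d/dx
- \frac{x^{6}}{6}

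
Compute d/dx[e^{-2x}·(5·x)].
5 \left(1 - 2 x\right) e^{- 2 x}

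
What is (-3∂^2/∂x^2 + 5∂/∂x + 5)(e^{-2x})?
- 17 e^{- 2 x}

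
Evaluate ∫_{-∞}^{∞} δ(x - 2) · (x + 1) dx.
3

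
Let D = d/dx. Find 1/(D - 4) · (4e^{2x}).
- 2 e^{2 x}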